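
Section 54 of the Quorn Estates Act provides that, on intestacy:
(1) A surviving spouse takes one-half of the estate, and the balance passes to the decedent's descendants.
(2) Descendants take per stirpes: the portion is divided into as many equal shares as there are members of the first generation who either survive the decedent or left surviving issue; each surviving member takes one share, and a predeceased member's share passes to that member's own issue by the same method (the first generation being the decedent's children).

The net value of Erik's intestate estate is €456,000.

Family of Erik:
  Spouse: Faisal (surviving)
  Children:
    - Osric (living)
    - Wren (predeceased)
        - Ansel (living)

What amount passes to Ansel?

Ansel receives €114,000.

Faisal takes one-half of €456,000 = €228,000. The remaining €228,000 passes to the descendants.
The descendants' portion (€228,000) is divided into 2 shares of €114,000: Osric takes €114,000; Wren's €114,000 share passes to Wren's issue.
Wren's share (€114,000) passes entirely to Ansel.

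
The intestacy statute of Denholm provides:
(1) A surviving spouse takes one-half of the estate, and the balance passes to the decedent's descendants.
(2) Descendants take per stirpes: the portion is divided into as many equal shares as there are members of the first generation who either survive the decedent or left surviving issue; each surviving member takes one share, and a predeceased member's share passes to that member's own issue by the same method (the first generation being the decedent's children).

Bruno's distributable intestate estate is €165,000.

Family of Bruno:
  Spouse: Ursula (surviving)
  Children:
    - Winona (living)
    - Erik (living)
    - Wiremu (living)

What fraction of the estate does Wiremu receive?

Ursula takes one-half of €165,000 = €82,500. The remaining €82,500 passes to the descendants.
The descendants' portion (€82,500) is divided into 3 shares of €27,500: Winona, Erik, and Wiremu each take €27,500.

Wiremu receives 1/6 of the estate.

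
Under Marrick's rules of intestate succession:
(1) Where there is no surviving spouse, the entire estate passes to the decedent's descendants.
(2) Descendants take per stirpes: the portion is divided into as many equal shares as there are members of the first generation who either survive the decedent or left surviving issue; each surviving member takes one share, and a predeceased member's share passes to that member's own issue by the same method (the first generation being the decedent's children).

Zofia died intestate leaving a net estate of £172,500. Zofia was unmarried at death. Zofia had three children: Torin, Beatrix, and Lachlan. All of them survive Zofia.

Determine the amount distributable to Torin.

The entire £172,500 passes to the descendants.
That amount (£172,500) is divided into 3 shares of £57,500: Torin, Beatrix, and Lachlan each take £57,500.

Torin receives £57,500.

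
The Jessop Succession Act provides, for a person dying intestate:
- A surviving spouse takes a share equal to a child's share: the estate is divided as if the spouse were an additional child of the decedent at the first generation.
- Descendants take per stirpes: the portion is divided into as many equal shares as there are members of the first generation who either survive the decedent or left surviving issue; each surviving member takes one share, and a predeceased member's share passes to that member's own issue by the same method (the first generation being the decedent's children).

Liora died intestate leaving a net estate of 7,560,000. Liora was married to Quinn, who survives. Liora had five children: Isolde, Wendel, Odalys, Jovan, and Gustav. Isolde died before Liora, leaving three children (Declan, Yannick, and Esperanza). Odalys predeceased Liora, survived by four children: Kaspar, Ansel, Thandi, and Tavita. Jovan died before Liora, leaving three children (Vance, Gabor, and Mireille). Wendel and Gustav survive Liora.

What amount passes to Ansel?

The spouse counts as an additional share at the children's level, so there are 6 primary shares of 1,260,000. Quinn takes one such share (1,260,000).
The children's combined portion (6,300,000) is divided into 5 shares of 1,260,000: Wendel and Gustav each take 1,260,000; Isolde's 1,260,000 share passes to Isolde's issue; Odalys's 1,260,000 share passes to Odalys's issue; Jovan's 1,260,000 share passes to Jovan's issue.
Isolde's share (1,260,000) is divided into 3 shares of 420,000: Declan, Yannick, and Esperanza each take 420,000.
Odalys's share (1,260,000) is divided into 4 shares of 315,000: Kaspar, Ansel, Thandi, and Tavita each take 315,000.
Jovan's share (1,260,000) is divided into 3 shares of 420,000: Vance, Gabor, and Mireille each take 420,000.

Ansel receives 315,000.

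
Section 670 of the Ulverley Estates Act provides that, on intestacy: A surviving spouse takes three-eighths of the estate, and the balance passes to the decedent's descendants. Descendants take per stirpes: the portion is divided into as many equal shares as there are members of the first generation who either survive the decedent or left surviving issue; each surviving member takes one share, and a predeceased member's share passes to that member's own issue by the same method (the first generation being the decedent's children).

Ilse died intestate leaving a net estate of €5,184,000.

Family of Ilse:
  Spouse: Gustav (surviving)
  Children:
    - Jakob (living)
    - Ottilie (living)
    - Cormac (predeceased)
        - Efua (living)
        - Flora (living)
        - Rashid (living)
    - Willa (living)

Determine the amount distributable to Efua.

Efua receives €270,000.

Gustav takes three-eighths of €5,184,000 = €1,944,000. The remaining €3,240,000 passes to the descendants.
The descendants' portion (€3,240,000) is divided into 4 shares of €810,000: Jakob, Ottilie, and Willa each take €810,000; Cormac's €810,000 share passes to Cormac's issue.
Cormac's share (€810,000) is divided into 3 shares of €270,000: Efua, Flora, and Rashid each take €270,000.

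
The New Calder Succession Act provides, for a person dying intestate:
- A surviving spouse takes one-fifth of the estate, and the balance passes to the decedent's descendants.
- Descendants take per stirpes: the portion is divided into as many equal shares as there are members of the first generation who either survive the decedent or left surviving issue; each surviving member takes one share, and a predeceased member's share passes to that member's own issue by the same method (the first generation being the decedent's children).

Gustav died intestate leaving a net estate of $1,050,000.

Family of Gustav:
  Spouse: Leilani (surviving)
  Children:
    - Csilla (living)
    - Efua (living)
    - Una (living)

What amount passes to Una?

Una receives $280,000.

Leilani takes one-fifth of $1,050,000 = $210,000. The remaining $840,000 passes to the descendants.
The descendants' portion ($840,000) is divided into 3 shares of $280,000: Csilla, Efua, and Una each take $280,000.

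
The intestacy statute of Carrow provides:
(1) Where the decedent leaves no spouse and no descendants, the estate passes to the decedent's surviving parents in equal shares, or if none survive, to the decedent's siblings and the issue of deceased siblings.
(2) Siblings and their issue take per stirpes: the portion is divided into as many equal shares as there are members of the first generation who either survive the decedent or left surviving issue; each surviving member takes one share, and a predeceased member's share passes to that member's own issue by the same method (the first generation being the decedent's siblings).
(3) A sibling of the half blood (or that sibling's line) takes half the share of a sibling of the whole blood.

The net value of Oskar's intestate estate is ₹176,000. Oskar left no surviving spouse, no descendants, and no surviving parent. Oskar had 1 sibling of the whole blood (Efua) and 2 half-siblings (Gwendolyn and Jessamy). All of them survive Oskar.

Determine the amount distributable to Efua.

The entire ₹176,000 passes to the siblings and their issue.
Counting each half-blood sibling's line as half a unit, there are 2 units in ₹176,000, so one unit is ₹88,000. Whole-blood lines (Efua) take ₹88,000 each; half-blood lines (Gwendolyn and Jessamy) take ₹44,000 each.

Efua receives ₹88,000.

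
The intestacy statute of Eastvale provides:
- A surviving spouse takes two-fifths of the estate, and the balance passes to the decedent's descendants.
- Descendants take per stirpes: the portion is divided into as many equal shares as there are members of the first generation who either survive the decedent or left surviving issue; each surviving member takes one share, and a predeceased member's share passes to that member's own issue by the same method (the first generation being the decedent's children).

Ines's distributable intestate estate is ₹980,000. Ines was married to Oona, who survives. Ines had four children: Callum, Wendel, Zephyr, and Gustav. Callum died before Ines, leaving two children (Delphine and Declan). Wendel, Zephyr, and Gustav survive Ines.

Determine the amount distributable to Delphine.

Delphine receives ₹73,500.

Oona takes two-fifths of ₹980,000 = ₹392,000. The remaining ₹588,000 passes to the descendants.
The descendants' portion (₹588,000) is divided into 4 shares of ₹147,000: Wendel, Zephyr, and Gustav each take ₹147,000; Callum's ₹147,000 share passes to Callum's issue.
Callum's share (₹147,000) is divided into 2 shares of ₹73,500: Delphine and Declan each take ₹73,500.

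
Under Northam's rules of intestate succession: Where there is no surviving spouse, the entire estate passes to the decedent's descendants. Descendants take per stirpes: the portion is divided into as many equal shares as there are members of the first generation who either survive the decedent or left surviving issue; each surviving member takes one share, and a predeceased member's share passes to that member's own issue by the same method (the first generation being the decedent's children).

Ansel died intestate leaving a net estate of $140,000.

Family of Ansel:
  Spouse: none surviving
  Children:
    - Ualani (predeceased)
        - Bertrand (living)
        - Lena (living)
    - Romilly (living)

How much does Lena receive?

Lena receives $35,000.

The entire $140,000 passes to the descendants.
That amount ($140,000) is divided into 2 shares of $70,000: Romilly takes $70,000; Ualani's $70,000 share passes to Ualani's issue.
Ualani's share ($70,000) is divided into 2 shares of $35,000: Bertrand and Lena each take $35,000.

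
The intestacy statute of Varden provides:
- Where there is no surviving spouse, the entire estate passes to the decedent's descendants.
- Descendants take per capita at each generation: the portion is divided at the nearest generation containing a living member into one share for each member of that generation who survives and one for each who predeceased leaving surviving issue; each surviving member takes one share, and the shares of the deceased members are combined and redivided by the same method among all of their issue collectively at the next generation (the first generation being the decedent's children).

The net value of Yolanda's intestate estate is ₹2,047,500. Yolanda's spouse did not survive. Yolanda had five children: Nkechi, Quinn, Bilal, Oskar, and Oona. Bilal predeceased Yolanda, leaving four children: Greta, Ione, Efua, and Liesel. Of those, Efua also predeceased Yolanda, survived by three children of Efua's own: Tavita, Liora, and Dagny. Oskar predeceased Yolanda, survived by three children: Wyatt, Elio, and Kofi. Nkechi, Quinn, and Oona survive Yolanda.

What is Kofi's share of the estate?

The entire ₹2,047,500 passes to the descendants.
That amount (₹2,047,500) is divided at the children's generation into 5 shares of ₹409,500. Nkechi, Quinn, and Oona each take ₹409,500. The 2 shares of the deceased (Bilal and Oskar) are combined into a pool of ₹819,000.
That pool (₹819,000) is divided at the grandchildren's generation into 7 shares of ₹117,000. Greta, Ione, Liesel, Wyatt, Elio, and Kofi each take ₹117,000. The remaining share for the deceased Efua (₹117,000) is carried to the next generation.
That pool (₹117,000) is divided at the great-grandchildren's generation equally among Tavita, Liora, and Dagny: ₹39,000 each.

Kofi receives ₹117,000.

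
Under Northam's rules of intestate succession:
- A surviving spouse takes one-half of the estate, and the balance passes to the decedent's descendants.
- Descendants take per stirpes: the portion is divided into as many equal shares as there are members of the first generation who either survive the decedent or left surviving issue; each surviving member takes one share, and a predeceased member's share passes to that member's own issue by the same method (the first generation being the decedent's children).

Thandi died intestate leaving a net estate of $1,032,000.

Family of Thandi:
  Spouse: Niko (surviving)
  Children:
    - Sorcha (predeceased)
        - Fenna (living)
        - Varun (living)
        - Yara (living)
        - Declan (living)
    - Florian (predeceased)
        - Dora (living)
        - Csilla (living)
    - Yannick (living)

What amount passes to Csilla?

Csilla receives $86,000.

Niko takes one-half of $1,032,000 = $516,000. The remaining $516,000 passes to the descendants.
The descendants' portion ($516,000) is divided into 3 shares of $172,000: Yannick takes $172,000; Sorcha's $172,000 share passes to Sorcha's issue; Florian's $172,000 share passes to Florian's issue.
Sorcha's share ($172,000) is divided into 4 shares of $43,000: Fenna, Varun, Yara, and Declan each take $43,000.
Florian's share ($172,000) is divided into 2 shares of $86,000: Dora and Csilla each take $86,000.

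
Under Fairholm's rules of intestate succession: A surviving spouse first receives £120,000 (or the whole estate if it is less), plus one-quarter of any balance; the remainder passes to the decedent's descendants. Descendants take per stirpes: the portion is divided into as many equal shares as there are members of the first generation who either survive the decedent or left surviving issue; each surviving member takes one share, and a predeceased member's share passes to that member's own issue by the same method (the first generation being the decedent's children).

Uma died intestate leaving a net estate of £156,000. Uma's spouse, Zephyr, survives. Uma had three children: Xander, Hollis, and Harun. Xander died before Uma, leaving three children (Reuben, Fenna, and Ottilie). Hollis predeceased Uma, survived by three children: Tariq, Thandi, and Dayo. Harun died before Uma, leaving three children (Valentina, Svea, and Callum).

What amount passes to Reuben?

Reuben receives £3,000.

Zephyr first takes £120,000, leaving a balance of £36,000. Zephyr then takes one-quarter of the balance (£9,000), for a total of £129,000. The remaining £27,000 passes to the descendants.
The descendants' portion (£27,000) is divided into 3 shares of £9,000: Xander's £9,000 share passes to Xander's issue; Hollis's £9,000 share passes to Hollis's issue; Harun's £9,000 share passes to Harun's issue.
Xander's share (£9,000) is divided into 3 shares of £3,000: Reuben, Fenna, and Ottilie each take £3,000.
Hollis's share (£9,000) is divided into 3 shares of £3,000: Tariq, Thandi, and Dayo each take £3,000.
Harun's share (£9,000) is divided into 3 shares of £3,000: Valentina, Svea, and Callum each take £3,000.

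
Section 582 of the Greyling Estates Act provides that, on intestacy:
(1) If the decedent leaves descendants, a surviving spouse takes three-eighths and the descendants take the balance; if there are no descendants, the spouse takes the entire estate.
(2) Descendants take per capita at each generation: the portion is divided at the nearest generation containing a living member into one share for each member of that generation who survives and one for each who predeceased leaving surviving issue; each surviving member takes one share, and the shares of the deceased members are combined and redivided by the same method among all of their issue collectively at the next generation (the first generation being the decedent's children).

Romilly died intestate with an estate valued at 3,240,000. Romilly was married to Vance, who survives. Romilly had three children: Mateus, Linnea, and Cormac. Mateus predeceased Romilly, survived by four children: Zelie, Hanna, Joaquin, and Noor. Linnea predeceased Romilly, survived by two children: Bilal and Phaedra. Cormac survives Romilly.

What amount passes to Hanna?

Hanna receives 225,000.

Vance takes three-eighths of 3,240,000 = 1,215,000. The remaining 2,025,000 passes to the descendants.
The descendants' portion (2,025,000) is divided at the children's generation into 3 shares of 675,000. Cormac takes 675,000. The 2 shares of the deceased (Mateus and Linnea) are combined into a pool of 1,350,000.
That pool (1,350,000) is divided at the grandchildren's generation equally among Zelie, Hanna, Joaquin, Noor, Bilal, and Phaedra: 225,000 each.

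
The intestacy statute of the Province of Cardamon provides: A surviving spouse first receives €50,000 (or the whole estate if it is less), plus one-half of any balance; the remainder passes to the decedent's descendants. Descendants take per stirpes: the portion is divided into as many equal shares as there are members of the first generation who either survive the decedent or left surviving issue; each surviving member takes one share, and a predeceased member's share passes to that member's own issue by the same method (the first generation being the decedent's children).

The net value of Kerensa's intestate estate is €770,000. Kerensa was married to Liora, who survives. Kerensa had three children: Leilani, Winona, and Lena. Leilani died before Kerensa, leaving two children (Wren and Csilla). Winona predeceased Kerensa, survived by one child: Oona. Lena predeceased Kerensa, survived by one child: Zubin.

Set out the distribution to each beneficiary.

Liora: €410,000; Wren: €60,000; Csilla: €60,000; Oona: €120,000; Zubin: €120,000

Liora first takes €50,000, leaving a balance of €720,000. Liora then takes one-half of the balance (€360,000), for a total of €410,000. The remaining €360,000 passes to the descendants.
The descendants' portion (€360,000) is divided into 3 shares of €120,000: Leilani's €120,000 share passes to Leilani's issue; Winona's €120,000 share passes to Winona's issue; Lena's €120,000 share passes to Lena's issue.
Leilani's share (€120,000) is divided into 2 shares of €60,000: Wren and Csilla each take €60,000.
Winona's share (€120,000) passes entirely to Oona.
Lena's share (€120,000) passes entirely to Zubin.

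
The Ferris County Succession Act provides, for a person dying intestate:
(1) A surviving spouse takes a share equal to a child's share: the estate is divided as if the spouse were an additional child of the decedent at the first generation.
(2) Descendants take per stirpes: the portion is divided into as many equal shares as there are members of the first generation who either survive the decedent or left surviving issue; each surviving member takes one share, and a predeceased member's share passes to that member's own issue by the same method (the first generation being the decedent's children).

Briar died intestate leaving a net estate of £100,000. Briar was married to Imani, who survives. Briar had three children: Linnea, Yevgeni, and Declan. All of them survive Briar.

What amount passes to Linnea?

Linnea receives £25,000.

The spouse counts as an additional share at the children's level, so there are 4 primary shares of £25,000. Imani takes one such share (£25,000).
The children's combined portion (£75,000) is divided into 3 shares of £25,000: Linnea, Yevgeni, and Declan each take £25,000.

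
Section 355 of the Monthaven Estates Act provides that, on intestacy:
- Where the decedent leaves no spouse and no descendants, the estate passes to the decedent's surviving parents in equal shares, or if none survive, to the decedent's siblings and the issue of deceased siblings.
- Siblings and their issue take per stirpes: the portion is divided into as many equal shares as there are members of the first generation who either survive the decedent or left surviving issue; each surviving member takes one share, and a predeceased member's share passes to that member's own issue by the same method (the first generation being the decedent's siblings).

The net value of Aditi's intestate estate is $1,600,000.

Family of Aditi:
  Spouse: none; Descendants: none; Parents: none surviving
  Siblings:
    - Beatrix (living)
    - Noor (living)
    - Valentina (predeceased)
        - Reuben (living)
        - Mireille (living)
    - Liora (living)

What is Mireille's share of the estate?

Mireille receives $200,000.

The entire $1,600,000 passes to the siblings and their issue.
That amount ($1,600,000) is divided into 4 shares of $400,000: Beatrix, Noor, and Liora each take $400,000; Valentina's $400,000 share passes to Valentina's issue.
Valentina's share ($400,000) is divided into 2 shares of $200,000: Reuben and Mireille each take $200,000.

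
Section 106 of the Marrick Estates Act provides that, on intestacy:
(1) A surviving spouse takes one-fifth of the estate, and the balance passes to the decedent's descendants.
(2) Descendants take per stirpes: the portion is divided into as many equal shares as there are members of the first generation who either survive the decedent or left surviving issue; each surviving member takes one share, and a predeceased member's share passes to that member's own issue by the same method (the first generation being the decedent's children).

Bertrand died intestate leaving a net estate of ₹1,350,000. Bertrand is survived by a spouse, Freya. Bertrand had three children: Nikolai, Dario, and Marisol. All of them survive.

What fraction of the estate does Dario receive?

Freya takes one-fifth of ₹1,350,000 = ₹270,000. The remaining ₹1,080,000 passes to the descendants.
The descendants' portion (₹1,080,000) is divided into 3 shares of ₹360,000: Nikolai, Dario, and Marisol each take ₹360,000.

Dario receives 4/15 of the estate.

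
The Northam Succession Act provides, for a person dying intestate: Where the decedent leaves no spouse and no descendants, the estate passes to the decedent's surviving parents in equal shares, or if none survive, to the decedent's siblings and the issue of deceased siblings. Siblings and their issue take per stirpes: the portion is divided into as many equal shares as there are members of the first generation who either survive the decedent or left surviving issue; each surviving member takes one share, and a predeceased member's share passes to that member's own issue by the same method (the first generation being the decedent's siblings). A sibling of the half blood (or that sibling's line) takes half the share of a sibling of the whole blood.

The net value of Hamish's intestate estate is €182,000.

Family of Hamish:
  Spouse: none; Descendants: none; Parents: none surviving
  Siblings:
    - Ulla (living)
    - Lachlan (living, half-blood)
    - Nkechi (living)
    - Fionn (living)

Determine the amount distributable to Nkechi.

Nkechi receives €52,000.

The entire €182,000 passes to the siblings and their issue.
Counting each half-blood sibling's line as half a unit, there are 7/2 units in €182,000, so one unit is €52,000. Whole-blood lines (Ulla, Nkechi, and Fionn) take €52,000 each; half-blood lines (Lachlan) take €26,000 each.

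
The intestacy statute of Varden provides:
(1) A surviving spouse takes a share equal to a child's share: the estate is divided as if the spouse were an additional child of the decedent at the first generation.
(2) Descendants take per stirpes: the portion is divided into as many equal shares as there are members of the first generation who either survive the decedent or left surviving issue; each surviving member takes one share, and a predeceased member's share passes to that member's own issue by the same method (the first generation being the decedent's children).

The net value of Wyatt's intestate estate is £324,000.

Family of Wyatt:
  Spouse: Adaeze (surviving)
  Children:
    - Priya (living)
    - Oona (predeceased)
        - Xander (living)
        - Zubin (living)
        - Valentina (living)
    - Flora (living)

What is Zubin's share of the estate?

The spouse counts as an additional share at the children's level, so there are 4 primary shares of £81,000. Adaeze takes one such share (£81,000).
The children's combined portion (£243,000) is divided into 3 shares of £81,000: Priya and Flora each take £81,000; Oona's £81,000 share passes to Oona's issue.
Oona's share (£81,000) is divided into 3 shares of £27,000: Xander, Zubin, and Valentina each take £27,000.

Zubin receives £27,000.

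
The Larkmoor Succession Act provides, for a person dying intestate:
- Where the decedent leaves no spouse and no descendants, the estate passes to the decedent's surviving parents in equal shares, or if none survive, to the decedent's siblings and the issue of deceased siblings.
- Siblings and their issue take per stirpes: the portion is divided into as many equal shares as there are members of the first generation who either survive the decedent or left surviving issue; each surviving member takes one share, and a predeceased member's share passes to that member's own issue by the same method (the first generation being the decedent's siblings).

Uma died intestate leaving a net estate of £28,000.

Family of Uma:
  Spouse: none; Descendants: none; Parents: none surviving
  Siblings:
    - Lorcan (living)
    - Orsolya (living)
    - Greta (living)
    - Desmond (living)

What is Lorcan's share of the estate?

Lorcan receives £7,000.

The entire £28,000 passes to the siblings and their issue.
That amount (£28,000) is divided into 4 shares of £7,000: Lorcan, Orsolya, Greta, and Desmond each take £7,000.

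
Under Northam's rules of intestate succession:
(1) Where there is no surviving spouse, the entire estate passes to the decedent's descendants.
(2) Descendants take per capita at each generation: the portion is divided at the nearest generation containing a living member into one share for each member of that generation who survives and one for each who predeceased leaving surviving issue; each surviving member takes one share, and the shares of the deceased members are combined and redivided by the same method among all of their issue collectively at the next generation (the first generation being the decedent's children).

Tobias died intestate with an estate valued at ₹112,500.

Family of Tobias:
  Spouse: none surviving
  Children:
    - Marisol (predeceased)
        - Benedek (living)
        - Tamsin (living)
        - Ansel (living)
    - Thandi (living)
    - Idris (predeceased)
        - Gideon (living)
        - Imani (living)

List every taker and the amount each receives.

The entire ₹112,500 passes to the descendants.
That amount (₹112,500) is divided at the children's generation into 3 shares of ₹37,500. Thandi takes ₹37,500. The 2 shares of the deceased (Marisol and Idris) are combined into a pool of ₹75,000.
That pool (₹75,000) is divided at the grandchildren's generation equally among Benedek, Tamsin, Ansel, Gideon, and Imani: ₹15,000 each.

Benedek: ₹15,000; Tamsin: ₹15,000; Ansel: ₹15,000; Thandi: ₹37,500; Gideon: ₹15,000; Imani: ₹15,000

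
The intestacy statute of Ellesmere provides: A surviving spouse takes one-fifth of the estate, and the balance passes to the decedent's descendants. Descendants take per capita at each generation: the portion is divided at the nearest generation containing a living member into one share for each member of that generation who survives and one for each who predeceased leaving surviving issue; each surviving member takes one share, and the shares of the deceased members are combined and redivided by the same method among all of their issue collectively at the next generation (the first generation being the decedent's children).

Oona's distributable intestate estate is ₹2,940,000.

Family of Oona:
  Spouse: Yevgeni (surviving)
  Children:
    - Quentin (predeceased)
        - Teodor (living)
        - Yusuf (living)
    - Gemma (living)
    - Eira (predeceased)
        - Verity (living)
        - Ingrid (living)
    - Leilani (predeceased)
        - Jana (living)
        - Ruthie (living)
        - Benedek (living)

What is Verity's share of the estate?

Verity receives ₹252,000.

Yevgeni takes one-fifth of ₹2,940,000 = ₹588,000. The remaining ₹2,352,000 passes to the descendants.
The descendants' portion (₹2,352,000) is divided at the children's generation into 4 shares of ₹588,000. Gemma takes ₹588,000. The 3 shares of the deceased (Quentin, Eira, and Leilani) are combined into a pool of ₹1,764,000.
That pool (₹1,764,000) is divided at the grandchildren's generation equally among Teodor, Yusuf, Verity, Ingrid, Jana, Ruthie, and Benedek: ₹252,000 each.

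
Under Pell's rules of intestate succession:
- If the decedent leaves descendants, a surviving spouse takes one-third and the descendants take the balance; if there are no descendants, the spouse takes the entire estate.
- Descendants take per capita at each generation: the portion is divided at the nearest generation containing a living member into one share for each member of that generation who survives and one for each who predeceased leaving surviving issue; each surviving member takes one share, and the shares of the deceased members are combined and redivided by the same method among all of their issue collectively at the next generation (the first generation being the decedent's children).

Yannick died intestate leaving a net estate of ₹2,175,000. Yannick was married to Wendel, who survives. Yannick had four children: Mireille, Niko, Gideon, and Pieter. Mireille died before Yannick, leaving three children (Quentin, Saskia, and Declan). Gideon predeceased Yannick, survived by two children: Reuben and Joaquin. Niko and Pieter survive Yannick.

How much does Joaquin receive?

Joaquin receives ₹145,000.

Wendel takes one-third of ₹2,175,000 = ₹725,000. The remaining ₹1,450,000 passes to the descendants.
The descendants' portion (₹1,450,000) is divided at the children's generation into 4 shares of ₹362,500. Niko and Pieter each take ₹362,500. The 2 shares of the deceased (Mireille and Gideon) are combined into a pool of ₹725,000.
That pool (₹725,000) is divided at the grandchildren's generation equally among Quentin, Saskia, Declan, Reuben, and Joaquin: ₹145,000 each.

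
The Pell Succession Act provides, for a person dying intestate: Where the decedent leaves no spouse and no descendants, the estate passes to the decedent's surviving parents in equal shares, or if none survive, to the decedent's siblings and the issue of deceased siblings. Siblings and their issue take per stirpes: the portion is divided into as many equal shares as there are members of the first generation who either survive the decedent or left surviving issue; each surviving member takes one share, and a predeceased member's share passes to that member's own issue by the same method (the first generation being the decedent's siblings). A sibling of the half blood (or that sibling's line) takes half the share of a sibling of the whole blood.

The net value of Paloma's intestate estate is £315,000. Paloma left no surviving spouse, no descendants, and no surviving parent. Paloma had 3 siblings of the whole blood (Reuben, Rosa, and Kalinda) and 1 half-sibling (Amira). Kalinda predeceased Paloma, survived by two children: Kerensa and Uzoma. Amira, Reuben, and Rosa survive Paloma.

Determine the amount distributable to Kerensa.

The entire £315,000 passes to the siblings and their issue.
Counting each half-blood sibling's line as half a unit, there are 7/2 units in £315,000, so one unit is £90,000. Whole-blood lines (Reuben, Rosa, and Kalinda) take £90,000 each; half-blood lines (Amira) take £45,000 each.
Kalinda's share (£90,000) is divided into 2 shares of £45,000: Kerensa and Uzoma each take £45,000.

Kerensa receives £45,000.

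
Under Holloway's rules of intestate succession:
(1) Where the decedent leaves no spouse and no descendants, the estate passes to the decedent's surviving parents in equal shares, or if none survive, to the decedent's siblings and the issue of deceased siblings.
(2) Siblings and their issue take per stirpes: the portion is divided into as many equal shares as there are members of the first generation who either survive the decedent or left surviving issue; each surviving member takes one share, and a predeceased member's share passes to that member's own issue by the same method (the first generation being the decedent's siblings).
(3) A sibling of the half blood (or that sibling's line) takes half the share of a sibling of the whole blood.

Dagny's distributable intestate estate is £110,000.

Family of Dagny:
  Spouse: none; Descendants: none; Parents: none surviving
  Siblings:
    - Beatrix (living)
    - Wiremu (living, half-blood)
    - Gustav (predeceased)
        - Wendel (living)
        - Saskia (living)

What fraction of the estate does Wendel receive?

The entire £110,000 passes to the siblings and their issue.
Counting each half-blood sibling's line as half a unit, there are 5/2 units in £110,000, so one unit is £44,000. Whole-blood lines (Beatrix and Gustav) take £44,000 each; half-blood lines (Wiremu) take £22,000 each.
Gustav's share (£44,000) is divided into 2 shares of £22,000: Wendel and Saskia each take £22,000.

Wendel receives 1/5 of the estate.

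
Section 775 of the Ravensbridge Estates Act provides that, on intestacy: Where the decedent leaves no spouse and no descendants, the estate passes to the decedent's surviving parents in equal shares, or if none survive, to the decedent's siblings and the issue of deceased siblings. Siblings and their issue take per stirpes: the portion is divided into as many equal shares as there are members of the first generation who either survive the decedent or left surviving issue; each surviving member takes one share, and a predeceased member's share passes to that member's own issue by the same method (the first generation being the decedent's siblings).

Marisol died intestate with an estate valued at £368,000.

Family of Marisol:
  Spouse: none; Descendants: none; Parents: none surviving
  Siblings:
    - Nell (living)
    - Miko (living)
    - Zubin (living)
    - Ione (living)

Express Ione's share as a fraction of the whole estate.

The entire £368,000 passes to the siblings and their issue.
That amount (£368,000) is divided into 4 shares of £92,000: Nell, Miko, Zubin, and Ione each take £92,000.

Ione receives 1/4 of the estate.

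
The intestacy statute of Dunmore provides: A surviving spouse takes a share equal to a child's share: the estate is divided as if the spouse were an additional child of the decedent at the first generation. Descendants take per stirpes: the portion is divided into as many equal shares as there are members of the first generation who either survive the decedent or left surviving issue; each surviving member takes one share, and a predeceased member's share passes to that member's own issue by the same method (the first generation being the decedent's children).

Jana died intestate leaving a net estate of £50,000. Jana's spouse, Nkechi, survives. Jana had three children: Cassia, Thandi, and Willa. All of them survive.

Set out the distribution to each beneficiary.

Nkechi: £12,500; Cassia: £12,500; Thandi: £12,500; Willa: £12,500

The spouse counts as an additional share at the children's level, so there are 4 primary shares of £12,500. Nkechi takes one such share (£12,500).
The children's combined portion (£37,500) is divided into 3 shares of £12,500: Cassia, Thandi, and Willa each take £12,500.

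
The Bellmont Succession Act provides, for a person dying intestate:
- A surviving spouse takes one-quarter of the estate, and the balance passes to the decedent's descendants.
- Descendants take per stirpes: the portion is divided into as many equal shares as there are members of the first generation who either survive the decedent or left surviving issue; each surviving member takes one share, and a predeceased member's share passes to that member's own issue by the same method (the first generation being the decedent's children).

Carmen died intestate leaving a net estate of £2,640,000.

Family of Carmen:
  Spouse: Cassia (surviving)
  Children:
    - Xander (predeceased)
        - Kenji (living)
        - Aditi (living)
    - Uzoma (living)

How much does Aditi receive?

Cassia takes one-quarter of £2,640,000 = £660,000. The remaining £1,980,000 passes to the descendants.
The descendants' portion (£1,980,000) is divided into 2 shares of £990,000: Uzoma takes £990,000; Xander's £990,000 share passes to Xander's issue.
Xander's share (£990,000) is divided into 2 shares of £495,000: Kenji and Aditi each take £495,000.

Aditi receives £495,000.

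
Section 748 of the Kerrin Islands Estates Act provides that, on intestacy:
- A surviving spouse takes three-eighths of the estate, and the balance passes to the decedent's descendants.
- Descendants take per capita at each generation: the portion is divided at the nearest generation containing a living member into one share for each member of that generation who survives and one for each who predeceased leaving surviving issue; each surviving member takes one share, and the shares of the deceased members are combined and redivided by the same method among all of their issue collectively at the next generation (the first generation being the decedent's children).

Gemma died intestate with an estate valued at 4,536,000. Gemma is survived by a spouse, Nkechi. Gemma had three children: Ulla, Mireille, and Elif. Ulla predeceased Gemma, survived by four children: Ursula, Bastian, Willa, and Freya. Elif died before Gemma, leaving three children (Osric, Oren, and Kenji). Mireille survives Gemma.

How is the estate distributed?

Nkechi takes three-eighths of 4,536,000 = 1,701,000. The remaining 2,835,000 passes to the descendants.
The descendants' portion (2,835,000) is divided at the children's generation into 3 shares of 945,000. Mireille takes 945,000. The 2 shares of the deceased (Ulla and Elif) are combined into a pool of 1,890,000.
That pool (1,890,000) is divided at the grandchildren's generation equally among Ursula, Bastian, Willa, Freya, Osric, Oren, and Kenji: 270,000 each.

Nkechi: 1,701,000; Ursula: 270,000; Bastian: 270,000; Willa: 270,000; Freya: 270,000; Mireille: 945,000; Osric: 270,000; Oren: 270,000; Kenji: 270,000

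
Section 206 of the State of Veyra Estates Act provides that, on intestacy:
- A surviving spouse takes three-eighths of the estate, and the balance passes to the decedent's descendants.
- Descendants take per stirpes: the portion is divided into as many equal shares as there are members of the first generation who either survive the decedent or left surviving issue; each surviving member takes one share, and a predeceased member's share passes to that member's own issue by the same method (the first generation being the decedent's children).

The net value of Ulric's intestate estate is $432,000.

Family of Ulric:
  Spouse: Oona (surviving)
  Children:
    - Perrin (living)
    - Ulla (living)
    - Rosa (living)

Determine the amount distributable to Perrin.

Oona takes three-eighths of $432,000 = $162,000. The remaining $270,000 passes to the descendants.
The descendants' portion ($270,000) is divided into 3 shares of $90,000: Perrin, Ulla, and Rosa each take $90,000.

Perrin receives $90,000.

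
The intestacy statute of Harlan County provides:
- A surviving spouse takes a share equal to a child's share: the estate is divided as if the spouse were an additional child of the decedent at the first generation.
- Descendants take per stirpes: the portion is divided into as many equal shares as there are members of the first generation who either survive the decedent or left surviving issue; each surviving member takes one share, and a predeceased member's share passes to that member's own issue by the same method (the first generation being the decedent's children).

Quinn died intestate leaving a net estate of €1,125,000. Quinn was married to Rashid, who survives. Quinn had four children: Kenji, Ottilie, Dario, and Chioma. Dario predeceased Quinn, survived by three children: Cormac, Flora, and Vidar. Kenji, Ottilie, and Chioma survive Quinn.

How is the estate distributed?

The spouse counts as an additional share at the children's level, so there are 5 primary shares of €225,000. Rashid takes one such share (€225,000).
The children's combined portion (€900,000) is divided into 4 shares of €225,000: Kenji, Ottilie, and Chioma each take €225,000; Dario's €225,000 share passes to Dario's issue.
Dario's share (€225,000) is divided into 3 shares of €75,000: Cormac, Flora, and Vidar each take €75,000.

Rashid: €225,000; Kenji: €225,000; Ottilie: €225,000; Cormac: €75,000; Flora: €75,000; Vidar: €75,000; Chioma: €225,000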